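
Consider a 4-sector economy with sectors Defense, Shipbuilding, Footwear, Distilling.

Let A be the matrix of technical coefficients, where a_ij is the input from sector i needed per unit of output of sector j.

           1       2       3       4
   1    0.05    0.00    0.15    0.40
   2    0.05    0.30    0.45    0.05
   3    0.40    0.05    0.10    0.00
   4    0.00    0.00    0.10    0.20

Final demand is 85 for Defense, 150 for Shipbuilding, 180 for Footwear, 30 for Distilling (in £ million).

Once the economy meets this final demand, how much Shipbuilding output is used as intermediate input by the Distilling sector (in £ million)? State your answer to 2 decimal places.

z_24 = 3.74

I − A =
  [   0.95     0.00    -0.15    -0.40]
  [  -0.05     0.70    -0.45    -0.05]
  [  -0.40    -0.05     0.90     0.00]
  [   0.00     0.00    -0.10     0.80]
Compute the cofactors C_ij = (−1)^(i+j)·(3×3 minor ij) of I−A; the adjugate is their transpose:
adj(I−A) = Cᵀ =
  [ 0.485750   0.008000   0.112000   0.243375]
  [ 0.182000   0.620000   0.354750   0.129750]
  [ 0.226000   0.038000   0.532000   0.115375]
  [ 0.028250   0.004750   0.066500   0.534750]
det(I−A) = Σ_j (I−A)_1j·C_1j = (0.95)(0.485750) + (0.00)(0.182000) + (-0.15)(0.226000) + (-0.40)(0.028250) = 0.4162625
(I − A)⁻¹ = adj(I−A) / det(I−A) ≈
  [   1.1669     0.0192     0.2691     0.5847]
  [   0.4372     1.4894     0.8522     0.3117]
  [   0.5429     0.0913     1.2780     0.2772]
  [   0.0679     0.0114     0.1598     1.2846]
First solve x = (I − A)⁻¹ d = adj(I−A)·d / det(I−A); in particular x_4 = (0.028250·85 + 0.004750·150 + 0.066500·180 + 0.534750·30) / 0.4162625 = 31.12625 / 0.4162625 ≈ 74.7755.
Intermediate flow from 2 to 4: z_24 = a_24 · x_4 = 0.05 × 31.12625 / 0.4162625 = 1.5563125 / 0.4162625 ≈ 3.74.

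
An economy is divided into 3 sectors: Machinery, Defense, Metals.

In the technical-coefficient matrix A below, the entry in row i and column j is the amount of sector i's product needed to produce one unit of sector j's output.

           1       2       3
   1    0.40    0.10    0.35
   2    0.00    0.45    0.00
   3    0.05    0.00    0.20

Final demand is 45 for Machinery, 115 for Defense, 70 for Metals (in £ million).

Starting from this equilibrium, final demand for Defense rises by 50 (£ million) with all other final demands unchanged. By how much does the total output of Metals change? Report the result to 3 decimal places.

I − A =
  [   0.60    -0.10    -0.35]
  [   0.00     0.55     0.00]
  [  -0.05     0.00     0.80]
Cofactors of I−A, C_ij = (−1)^(i+j)·(minor ij) (rows/columns in the sector order above):
  C_11 = (0.55)(0.80) − (0.00)(0.00) = 0.4400
  C_12 = −[(0.00)(0.80) − (0.00)(-0.05)] = 0.0000
  C_13 = (0.00)(0.00) − (0.55)(-0.05) = 0.0275
  C_21 = −[(-0.10)(0.80) − (-0.35)(0.00)] = 0.0800
  C_22 = (0.60)(0.80) − (-0.35)(-0.05) = 0.4625
  C_23 = −[(0.60)(0.00) − (-0.10)(-0.05)] = 0.0050
  C_31 = (-0.10)(0.00) − (-0.35)(0.55) = 0.1925
  C_32 = −[(0.60)(0.00) − (-0.35)(0.00)] = 0.0000
  C_33 = (0.60)(0.55) − (-0.10)(0.00) = 0.3300
det(I−A) = Σ_j (I−A)_1j·C_1j = (0.60)(0.4400) + (-0.10)(0.0000) + (-0.35)(0.0275) = 0.254375
adj(I−A) = Cᵀ =
  [ 0.4400   0.0800   0.1925]
  [ 0.0000   0.4625   0.0000]
  [ 0.0275   0.0050   0.3300]
(I − A)⁻¹ = adj(I−A) / det(I−A) ≈
  [   1.7297     0.3145     0.7568]
  [   0.0000     1.8182     0.0000]
  [   0.1081     0.0197     1.2973]
Δx = (I − A)⁻¹ Δd with Δd having +50 in the Defense component and 0 elsewhere.
So Δx_3 = L_32 · (+50), where L_32 = adj(I−A)_32 / det(I−A) = 0.0050 / 0.254375.
Δx_3 = 0.0050 × (+50) / 0.254375 = 0.25 / 0.254375 ≈ 0.983.

Δx_3 = 0.983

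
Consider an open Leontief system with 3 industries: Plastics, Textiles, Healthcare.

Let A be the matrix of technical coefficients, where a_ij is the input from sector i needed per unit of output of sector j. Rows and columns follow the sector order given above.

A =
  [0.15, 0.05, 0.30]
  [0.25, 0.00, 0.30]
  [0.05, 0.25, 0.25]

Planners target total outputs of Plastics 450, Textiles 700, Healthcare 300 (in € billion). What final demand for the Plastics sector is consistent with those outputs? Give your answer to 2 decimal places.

I − A =
  [   0.85    -0.05    -0.30]
  [  -0.25     1.00    -0.30]
  [  -0.05    -0.25     0.75]
d = (I − A) x:
  d_P = (+0.85)·450 + (-0.05)·700 + (-0.30)·300 = 257.50
  d_T = (-0.25)·450 + (+1.00)·700 + (-0.30)·300 = 497.50
  d_H = (-0.05)·450 + (-0.25)·700 + (+0.75)·300 = 27.50

d_P = 257.50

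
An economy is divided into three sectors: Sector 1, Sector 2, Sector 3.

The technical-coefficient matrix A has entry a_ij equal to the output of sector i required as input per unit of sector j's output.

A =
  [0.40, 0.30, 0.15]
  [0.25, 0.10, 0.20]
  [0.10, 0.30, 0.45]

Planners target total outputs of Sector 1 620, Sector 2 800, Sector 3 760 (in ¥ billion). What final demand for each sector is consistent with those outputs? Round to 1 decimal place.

I − A =
  [   0.60    -0.30    -0.15]
  [  -0.25     0.90    -0.20]
  [  -0.10    -0.30     0.55]
d = (I − A) x:
  d_1 = (+0.60)·620 + (-0.30)·800 + (-0.15)·760 = 18.0
  d_2 = (-0.25)·620 + (+0.90)·800 + (-0.20)·760 = 413.0
  d_3 = (-0.10)·620 + (-0.30)·800 + (+0.55)·760 = 116.0

d_1 = 18.0, d_2 = 413.0, d_3 = 116.0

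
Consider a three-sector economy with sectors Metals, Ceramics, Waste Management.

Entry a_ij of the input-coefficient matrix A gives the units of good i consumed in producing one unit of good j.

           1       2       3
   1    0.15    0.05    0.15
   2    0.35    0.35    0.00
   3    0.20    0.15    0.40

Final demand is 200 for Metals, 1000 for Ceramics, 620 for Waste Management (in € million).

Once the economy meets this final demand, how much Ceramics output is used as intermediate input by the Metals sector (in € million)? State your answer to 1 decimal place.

I − A =
  [   0.85    -0.05    -0.15]
  [  -0.35     0.65     0.00]
  [  -0.20    -0.15     0.60]
Cofactors of I−A, C_ij = (−1)^(i+j)·(minor ij) (rows/columns in the sector order above):
  C_11 = (0.65)(0.60) − (0.00)(-0.15) = 0.3900
  C_12 = −[(-0.35)(0.60) − (0.00)(-0.20)] = 0.2100
  C_13 = (-0.35)(-0.15) − (0.65)(-0.20) = 0.1825
  C_21 = −[(-0.05)(0.60) − (-0.15)(-0.15)] = 0.0525
  C_22 = (0.85)(0.60) − (-0.15)(-0.20) = 0.4800
  C_23 = −[(0.85)(-0.15) − (-0.05)(-0.20)] = 0.1375
  C_31 = (-0.05)(0.00) − (-0.15)(0.65) = 0.0975
  C_32 = −[(0.85)(0.00) − (-0.15)(-0.35)] = 0.0525
  C_33 = (0.85)(0.65) − (-0.05)(-0.35) = 0.5350
det(I−A) = Σ_j (I−A)_1j·C_1j = (0.85)(0.3900) + (-0.05)(0.2100) + (-0.15)(0.1825) = 0.293625
adj(I−A) = Cᵀ =
  [ 0.3900   0.0525   0.0975]
  [ 0.2100   0.4800   0.0525]
  [ 0.1825   0.1375   0.5350]
(I − A)⁻¹ = adj(I−A) / det(I−A) ≈
  [   1.3282     0.1788     0.3321]
  [   0.7152     1.6347     0.1788]
  [   0.6215     0.4683     1.8221]
First solve x = (I − A)⁻¹ d = adj(I−A)·d / det(I−A); in particular x_1 = (0.3900·200 + 0.0525·1000 + 0.0975·620) / 0.293625 = 190.95 / 0.293625 ≈ 650.319.
Intermediate flow from 2 to 1: z_21 = a_21 · x_1 = 0.35 × 190.95 / 0.293625 = 66.8325 / 0.293625 ≈ 227.6.

z_21 = 227.6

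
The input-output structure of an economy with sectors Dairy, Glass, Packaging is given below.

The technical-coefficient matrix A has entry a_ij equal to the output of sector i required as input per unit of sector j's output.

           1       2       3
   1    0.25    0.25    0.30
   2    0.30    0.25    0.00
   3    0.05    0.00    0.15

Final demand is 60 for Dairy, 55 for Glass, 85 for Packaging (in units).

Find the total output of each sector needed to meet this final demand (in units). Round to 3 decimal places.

I − A =
  [   0.75    -0.25    -0.30]
  [  -0.30     0.75     0.00]
  [  -0.05     0.00     0.85]
Cofactors of I−A, C_ij = (−1)^(i+j)·(minor ij) (rows/columns in the sector order above):
  C_11 = (0.75)(0.85) − (0.00)(0.00) = 0.6375
  C_12 = −[(-0.30)(0.85) − (0.00)(-0.05)] = 0.2550
  C_13 = (-0.30)(0.00) − (0.75)(-0.05) = 0.0375
  C_21 = −[(-0.25)(0.85) − (-0.30)(0.00)] = 0.2125
  C_22 = (0.75)(0.85) − (-0.30)(-0.05) = 0.6225
  C_23 = −[(0.75)(0.00) − (-0.25)(-0.05)] = 0.0125
  C_31 = (-0.25)(0.00) − (-0.30)(0.75) = 0.2250
  C_32 = −[(0.75)(0.00) − (-0.30)(-0.30)] = 0.0900
  C_33 = (0.75)(0.75) − (-0.25)(-0.30) = 0.4875
det(I−A) = Σ_j (I−A)_1j·C_1j = (0.75)(0.6375) + (-0.25)(0.2550) + (-0.30)(0.0375) = 0.403125
adj(I−A) = Cᵀ =
  [ 0.6375   0.2125   0.2250]
  [ 0.2550   0.6225   0.0900]
  [ 0.0375   0.0125   0.4875]
(I − A)⁻¹ = adj(I−A) / det(I−A) ≈
  [   1.5814     0.5271     0.5581]
  [   0.6326     1.5442     0.2233]
  [   0.0930     0.0310     1.2093]
x = (I − A)⁻¹ d = adj(I−A)·d / det(I−A), with det(I−A) = 0.403125:
  x_1 = (0.6375·60 + 0.2125·55 + 0.2250·85) / 0.403125 = 69.0625 / 0.403125 ≈ 171.318
  x_2 = (0.2550·60 + 0.6225·55 + 0.0900·85) / 0.403125 = 57.1875 / 0.403125 ≈ 141.860
  x_3 = (0.0375·60 + 0.0125·55 + 0.4875·85) / 0.403125 = 44.375 / 0.403125 ≈ 110.078

x_1 = 171.318, x_2 = 141.860, x_3 = 110.078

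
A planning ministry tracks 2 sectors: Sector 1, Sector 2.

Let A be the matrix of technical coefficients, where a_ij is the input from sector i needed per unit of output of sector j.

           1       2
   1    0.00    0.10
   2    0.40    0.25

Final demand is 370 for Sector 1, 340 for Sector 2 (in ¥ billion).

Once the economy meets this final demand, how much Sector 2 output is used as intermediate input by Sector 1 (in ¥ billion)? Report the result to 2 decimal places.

z_21 = 175.49

I − A =
  [   1.00    -0.10]
  [  -0.40     0.75]
det(I−A) = (1.00)(0.75) − (-0.10)(-0.40) = 0.7100
adj(I−A) = [[0.75, 0.10], [0.40, 1.00]]
(I − A)⁻¹ = adj(I−A) / det(I−A) ≈
  [   1.0563     0.1408]
  [   0.5634     1.4085]
First solve x = (I − A)⁻¹ d = adj(I−A)·d / det(I−A); in particular x_1 = (0.75·370 + 0.10·340) / 0.7100 = 311.50 / 0.7100 ≈ 438.7324.
Intermediate flow from 2 to 1: z_21 = a_21 · x_1 = 0.40 × 311.50 / 0.7100 = 124.60 / 0.7100 ≈ 175.49.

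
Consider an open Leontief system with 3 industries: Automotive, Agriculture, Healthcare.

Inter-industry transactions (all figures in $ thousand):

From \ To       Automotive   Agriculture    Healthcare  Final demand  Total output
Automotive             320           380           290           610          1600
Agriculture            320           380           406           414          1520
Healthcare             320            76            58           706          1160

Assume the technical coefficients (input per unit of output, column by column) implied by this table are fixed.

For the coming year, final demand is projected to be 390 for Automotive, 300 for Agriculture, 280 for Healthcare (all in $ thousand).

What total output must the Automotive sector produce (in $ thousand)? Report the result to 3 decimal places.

x_1 = 938.027

Technical coefficients a_ij = z_ij / X_j:
  a_11 = 320/1600 = 0.20, a_21 = 320/1600 = 0.20, a_31 = 320/1600 = 0.20
  a_12 = 380/1520 = 0.25, a_22 = 380/1520 = 0.25, a_32 = 76/1520 = 0.05
  a_13 = 290/1160 = 0.25, a_23 = 406/1160 = 0.35, a_33 = 58/1160 = 0.05
I − A =
  [   0.80    -0.25    -0.25]
  [  -0.20     0.75    -0.35]
  [  -0.20    -0.05     0.95]
Cofactors of I−A, C_ij = (−1)^(i+j)·(minor ij) (rows/columns in the sector order above):
  C_11 = (0.75)(0.95) − (-0.35)(-0.05) = 0.6950
  C_12 = −[(-0.20)(0.95) − (-0.35)(-0.20)] = 0.2600
  C_13 = (-0.20)(-0.05) − (0.75)(-0.20) = 0.1600
  C_21 = −[(-0.25)(0.95) − (-0.25)(-0.05)] = 0.2500
  C_22 = (0.80)(0.95) − (-0.25)(-0.20) = 0.7100
  C_23 = −[(0.80)(-0.05) − (-0.25)(-0.20)] = 0.0900
  C_31 = (-0.25)(-0.35) − (-0.25)(0.75) = 0.2750
  C_32 = −[(0.80)(-0.35) − (-0.25)(-0.20)] = 0.3300
  C_33 = (0.80)(0.75) − (-0.25)(-0.20) = 0.5500
det(I−A) = Σ_j (I−A)_1j·C_1j = (0.80)(0.6950) + (-0.25)(0.2600) + (-0.25)(0.1600) = 0.4510
adj(I−A) = Cᵀ =
  [ 0.6950   0.2500   0.2750]
  [ 0.2600   0.7100   0.3300]
  [ 0.1600   0.0900   0.5500]
(I − A)⁻¹ = adj(I−A) / det(I−A) ≈
  [   1.5410     0.5543     0.6098]
  [   0.5765     1.5743     0.7317]
  [   0.3548     0.1996     1.2195]
x = (I − A)⁻¹ d = adj(I−A)·d / det(I−A), with det(I−A) = 0.4510:
  x_1 = (0.6950·390 + 0.2500·300 + 0.2750·280) / 0.4510 = 423.05 / 0.4510 ≈ 938.027
  x_2 = (0.2600·390 + 0.7100·300 + 0.3300·280) / 0.4510 = 406.80 / 0.4510 ≈ 901.996
  x_3 = (0.1600·390 + 0.0900·300 + 0.5500·280) / 0.4510 = 243.40 / 0.4510 ≈ 539.690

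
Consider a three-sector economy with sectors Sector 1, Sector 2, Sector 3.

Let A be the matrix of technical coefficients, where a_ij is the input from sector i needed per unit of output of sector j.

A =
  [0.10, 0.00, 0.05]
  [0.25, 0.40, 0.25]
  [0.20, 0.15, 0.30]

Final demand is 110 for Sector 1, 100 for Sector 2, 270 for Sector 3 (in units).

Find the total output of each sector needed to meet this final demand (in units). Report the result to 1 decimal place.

x_1 = 151.4, x_2 = 448.5, x_3 = 525.1

I − A =
  [   0.90     0.00    -0.05]
  [  -0.25     0.60    -0.25]
  [  -0.20    -0.15     0.70]
Cofactors of I−A, C_ij = (−1)^(i+j)·(minor ij) (rows/columns in the sector order above):
  C_11 = (0.60)(0.70) − (-0.25)(-0.15) = 0.3825
  C_12 = −[(-0.25)(0.70) − (-0.25)(-0.20)] = 0.2250
  C_13 = (-0.25)(-0.15) − (0.60)(-0.20) = 0.1575
  C_21 = −[(0.00)(0.70) − (-0.05)(-0.15)] = 0.0075
  C_22 = (0.90)(0.70) − (-0.05)(-0.20) = 0.6200
  C_23 = −[(0.90)(-0.15) − (0.00)(-0.20)] = 0.1350
  C_31 = (0.00)(-0.25) − (-0.05)(0.60) = 0.0300
  C_32 = −[(0.90)(-0.25) − (-0.05)(-0.25)] = 0.2375
  C_33 = (0.90)(0.60) − (0.00)(-0.25) = 0.5400
det(I−A) = Σ_j (I−A)_1j·C_1j = (0.90)(0.3825) + (0.00)(0.2250) + (-0.05)(0.1575) = 0.336375
adj(I−A) = Cᵀ =
  [ 0.3825   0.0075   0.0300]
  [ 0.2250   0.6200   0.2375]
  [ 0.1575   0.1350   0.5400]
(I − A)⁻¹ = adj(I−A) / det(I−A) ≈
  [   1.1371     0.0223     0.0892]
  [   0.6689     1.8432     0.7061]
  [   0.4682     0.4013     1.6054]
x = (I − A)⁻¹ d = adj(I−A)·d / det(I−A), with det(I−A) = 0.336375:
  x_1 = (0.3825·110 + 0.0075·100 + 0.0300·270) / 0.336375 = 50.925 / 0.336375 ≈ 151.4
  x_2 = (0.2250·110 + 0.6200·100 + 0.2375·270) / 0.336375 = 150.875 / 0.336375 ≈ 448.5
  x_3 = (0.1575·110 + 0.1350·100 + 0.5400·270) / 0.336375 = 176.625 / 0.336375 ≈ 525.1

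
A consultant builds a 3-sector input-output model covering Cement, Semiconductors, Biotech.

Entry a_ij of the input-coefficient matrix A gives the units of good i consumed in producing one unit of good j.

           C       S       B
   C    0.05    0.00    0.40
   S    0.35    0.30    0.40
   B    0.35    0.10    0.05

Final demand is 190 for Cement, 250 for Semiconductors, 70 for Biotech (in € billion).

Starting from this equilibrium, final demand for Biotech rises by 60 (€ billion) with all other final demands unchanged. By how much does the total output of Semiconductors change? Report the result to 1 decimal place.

Δx_S = 64.8

I − A =
  [   0.95     0.00    -0.40]
  [  -0.35     0.70    -0.40]
  [  -0.35    -0.10     0.95]
Cofactors of I−A, C_ij = (−1)^(i+j)·(minor ij) (rows/columns in the sector order above):
  C_11 = (0.70)(0.95) − (-0.40)(-0.10) = 0.6250
  C_12 = −[(-0.35)(0.95) − (-0.40)(-0.35)] = 0.4725
  C_13 = (-0.35)(-0.10) − (0.70)(-0.35) = 0.2800
  C_21 = −[(0.00)(0.95) − (-0.40)(-0.10)] = 0.0400
  C_22 = (0.95)(0.95) − (-0.40)(-0.35) = 0.7625
  C_23 = −[(0.95)(-0.10) − (0.00)(-0.35)] = 0.0950
  C_31 = (0.00)(-0.40) − (-0.40)(0.70) = 0.2800
  C_32 = −[(0.95)(-0.40) − (-0.40)(-0.35)] = 0.5200
  C_33 = (0.95)(0.70) − (0.00)(-0.35) = 0.6650
det(I−A) = Σ_j (I−A)_1j·C_1j = (0.95)(0.6250) + (0.00)(0.4725) + (-0.40)(0.2800) = 0.48175
adj(I−A) = Cᵀ =
  [ 0.6250   0.0400   0.2800]
  [ 0.4725   0.7625   0.5200]
  [ 0.2800   0.0950   0.6650]
(I − A)⁻¹ = adj(I−A) / det(I−A) ≈
  [   1.2974     0.0830     0.5812]
  [   0.9808     1.5828     1.0794]
  [   0.5812     0.1972     1.3804]
Δx = (I − A)⁻¹ Δd with Δd having +60 in the Biotech component and 0 elsewhere.
So Δx_S = L_SB · (+60), where L_SB = adj(I−A)_SB / det(I−A) = 0.5200 / 0.48175.
Δx_S = 0.5200 × (+60) / 0.48175 = 31.20 / 0.48175 ≈ 64.8.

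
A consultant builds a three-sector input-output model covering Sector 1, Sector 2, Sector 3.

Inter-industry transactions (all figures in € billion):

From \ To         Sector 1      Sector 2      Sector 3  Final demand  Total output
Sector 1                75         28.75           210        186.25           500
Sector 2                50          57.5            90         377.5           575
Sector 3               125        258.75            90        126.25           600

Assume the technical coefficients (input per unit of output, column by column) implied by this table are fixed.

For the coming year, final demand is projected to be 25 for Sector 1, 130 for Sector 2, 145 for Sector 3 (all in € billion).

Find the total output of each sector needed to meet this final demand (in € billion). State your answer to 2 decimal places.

x_1 = 183.24, x_2 = 221.79, x_3 = 341.90

Technical coefficients a_ij = z_ij / X_j:
  a_11 = 75/500 = 0.15, a_21 = 50/500 = 0.10, a_31 = 125/500 = 0.25
  a_12 = 28.75/575 = 0.05, a_22 = 57.5/575 = 0.10, a_32 = 258.75/575 = 0.45
  a_13 = 210/600 = 0.35, a_23 = 90/600 = 0.15, a_33 = 90/600 = 0.15
I − A =
  [   0.85    -0.05    -0.35]
  [  -0.10     0.90    -0.15]
  [  -0.25    -0.45     0.85]
Cofactors of I−A, C_ij = (−1)^(i+j)·(minor ij) (rows/columns in the sector order above):
  C_11 = (0.90)(0.85) − (-0.15)(-0.45) = 0.6975
  C_12 = −[(-0.10)(0.85) − (-0.15)(-0.25)] = 0.1225
  C_13 = (-0.10)(-0.45) − (0.90)(-0.25) = 0.2700
  C_21 = −[(-0.05)(0.85) − (-0.35)(-0.45)] = 0.2000
  C_22 = (0.85)(0.85) − (-0.35)(-0.25) = 0.6350
  C_23 = −[(0.85)(-0.45) − (-0.05)(-0.25)] = 0.3950
  C_31 = (-0.05)(-0.15) − (-0.35)(0.90) = 0.3225
  C_32 = −[(0.85)(-0.15) − (-0.35)(-0.10)] = 0.1625
  C_33 = (0.85)(0.90) − (-0.05)(-0.10) = 0.7600
det(I−A) = Σ_j (I−A)_1j·C_1j = (0.85)(0.6975) + (-0.05)(0.1225) + (-0.35)(0.2700) = 0.49225
adj(I−A) = Cᵀ =
  [ 0.6975   0.2000   0.3225]
  [ 0.1225   0.6350   0.1625]
  [ 0.2700   0.3950   0.7600]
(I − A)⁻¹ = adj(I−A) / det(I−A) ≈
  [   1.4170     0.4063     0.6552]
  [   0.2489     1.2900     0.3301]
  [   0.5485     0.8024     1.5439]
x = (I − A)⁻¹ d = adj(I−A)·d / det(I−A), with det(I−A) = 0.49225:
  x_1 = (0.6975·25 + 0.2000·130 + 0.3225·145) / 0.49225 = 90.20 / 0.49225 ≈ 183.24
  x_2 = (0.1225·25 + 0.6350·130 + 0.1625·145) / 0.49225 = 109.175 / 0.49225 ≈ 221.79
  x_3 = (0.2700·25 + 0.3950·130 + 0.7600·145) / 0.49225 = 168.30 / 0.49225 ≈ 341.90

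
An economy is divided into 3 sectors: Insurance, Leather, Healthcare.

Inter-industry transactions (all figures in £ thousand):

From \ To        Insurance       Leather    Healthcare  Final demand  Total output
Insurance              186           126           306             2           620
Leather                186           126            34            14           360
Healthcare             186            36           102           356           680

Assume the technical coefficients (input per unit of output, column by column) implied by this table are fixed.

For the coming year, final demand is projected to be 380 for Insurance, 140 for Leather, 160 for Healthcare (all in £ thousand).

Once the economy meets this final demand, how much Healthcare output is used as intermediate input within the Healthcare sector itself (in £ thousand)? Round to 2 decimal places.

z_33 = 132.80

Technical coefficients a_ij = z_ij / X_j:
  a_11 = 186/620 = 0.30, a_21 = 186/620 = 0.30, a_31 = 186/620 = 0.30
  a_12 = 126/360 = 0.35, a_22 = 126/360 = 0.35, a_32 = 36/360 = 0.10
  a_13 = 306/680 = 0.45, a_23 = 34/680 = 0.05, a_33 = 102/680 = 0.15
I − A =
  [   0.70    -0.35    -0.45]
  [  -0.30     0.65    -0.05]
  [  -0.30    -0.10     0.85]
Cofactors of I−A, C_ij = (−1)^(i+j)·(minor ij) (rows/columns in the sector order above):
  C_11 = (0.65)(0.85) − (-0.05)(-0.10) = 0.5475
  C_12 = −[(-0.30)(0.85) − (-0.05)(-0.30)] = 0.2700
  C_13 = (-0.30)(-0.10) − (0.65)(-0.30) = 0.2250
  C_21 = −[(-0.35)(0.85) − (-0.45)(-0.10)] = 0.3425
  C_22 = (0.70)(0.85) − (-0.45)(-0.30) = 0.4600
  C_23 = −[(0.70)(-0.10) − (-0.35)(-0.30)] = 0.1750
  C_31 = (-0.35)(-0.05) − (-0.45)(0.65) = 0.3100
  C_32 = −[(0.70)(-0.05) − (-0.45)(-0.30)] = 0.1700
  C_33 = (0.70)(0.65) − (-0.35)(-0.30) = 0.3500
det(I−A) = Σ_j (I−A)_1j·C_1j = (0.70)(0.5475) + (-0.35)(0.2700) + (-0.45)(0.2250) = 0.1875
adj(I−A) = Cᵀ =
  [ 0.5475   0.3425   0.3100]
  [ 0.2700   0.4600   0.1700]
  [ 0.2250   0.1750   0.3500]
(I − A)⁻¹ = adj(I−A) / det(I−A) ≈
  [   2.9200     1.8267     1.6533]
  [   1.4400     2.4533     0.9067]
  [   1.2000     0.9333     1.8667]
First solve x = (I − A)⁻¹ d = adj(I−A)·d / det(I−A); in particular x_3 = (0.2250·380 + 0.1750·140 + 0.3500·160) / 0.1875 = 166.00 / 0.1875 ≈ 885.3333.
Intermediate flow from 3 to 3: z_33 = a_33 · x_3 = 0.15 × 166.00 / 0.1875 = 24.90 / 0.1875 = 132.80.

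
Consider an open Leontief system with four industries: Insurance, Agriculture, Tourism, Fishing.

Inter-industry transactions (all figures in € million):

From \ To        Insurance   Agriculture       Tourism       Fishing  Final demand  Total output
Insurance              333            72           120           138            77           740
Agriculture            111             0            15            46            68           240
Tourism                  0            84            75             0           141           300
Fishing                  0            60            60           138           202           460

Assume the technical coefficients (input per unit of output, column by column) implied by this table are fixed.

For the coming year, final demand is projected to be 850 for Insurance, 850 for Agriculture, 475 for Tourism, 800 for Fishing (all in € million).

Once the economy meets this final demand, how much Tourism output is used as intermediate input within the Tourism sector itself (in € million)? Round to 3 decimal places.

z_TT = 378.334

Technical coefficients a_ij = z_ij / X_j:
  a_II = 333/740 = 0.45, a_AI = 111/740 = 0.15, a_TI = 0/740 = 0.00, a_FI = 0/740 = 0.00
  a_IA = 72/240 = 0.30, a_AA = 0/240 = 0.00, a_TA = 84/240 = 0.35, a_FA = 60/240 = 0.25
  a_IT = 120/300 = 0.40, a_AT = 15/300 = 0.05, a_TT = 75/300 = 0.25, a_FT = 60/300 = 0.20
  a_IF = 138/460 = 0.30, a_AF = 46/460 = 0.10, a_TF = 0/460 = 0.00, a_FF = 138/460 = 0.30
I − A =
  [   0.55    -0.30    -0.40    -0.30]
  [  -0.15     1.00    -0.05    -0.10]
  [   0.00    -0.35     0.75     0.00]
  [   0.00    -0.25    -0.20     0.70]
Compute the cofactors C_ij = (−1)^(i+j)·(3×3 minor ij) of I−A; the adjugate is their transpose:
adj(I−A) = Cᵀ =
  [ 0.487000   0.332750   0.350250   0.256250]
  [ 0.078750   0.288750   0.081250   0.075000]
  [ 0.036750   0.134750   0.328500   0.035000]
  [ 0.038625   0.141625   0.122875   0.348125]
det(I−A) = Σ_j (I−A)_1j·C_1j = (0.55)(0.487000) + (-0.30)(0.078750) + (-0.40)(0.036750) + (-0.30)(0.038625) = 0.2179375
(I − A)⁻¹ = adj(I−A) / det(I−A) ≈
  [   2.2346     1.5268     1.6071     1.1758]
  [   0.3613     1.3249     0.3728     0.3441]
  [   0.1686     0.6183     1.5073     0.1606]
  [   0.1772     0.6498     0.5638     1.5974]
First solve x = (I − A)⁻¹ d = adj(I−A)·d / det(I−A); in particular x_T = (0.036750·850 + 0.134750·850 + 0.328500·475 + 0.035000·800) / 0.2179375 = 329.8125 / 0.2179375 ≈ 1513.33525.
Intermediate flow from T to T: z_TT = a_TT · x_T = 0.25 × 329.8125 / 0.2179375 = 82.453125 / 0.2179375 ≈ 378.334.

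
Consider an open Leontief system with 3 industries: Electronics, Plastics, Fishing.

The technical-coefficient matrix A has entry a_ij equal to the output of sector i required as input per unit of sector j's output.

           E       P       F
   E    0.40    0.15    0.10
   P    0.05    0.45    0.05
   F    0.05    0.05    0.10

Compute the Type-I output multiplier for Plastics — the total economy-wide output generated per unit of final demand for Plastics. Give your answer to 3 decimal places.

m_P = 2.497

I − A =
  [   0.60    -0.15    -0.10]
  [  -0.05     0.55    -0.05]
  [  -0.05    -0.05     0.90]
Cofactors of I−A, C_ij = (−1)^(i+j)·(minor ij) (rows/columns in the sector order above):
  C_11 = (0.55)(0.90) − (-0.05)(-0.05) = 0.4925
  C_12 = −[(-0.05)(0.90) − (-0.05)(-0.05)] = 0.0475
  C_13 = (-0.05)(-0.05) − (0.55)(-0.05) = 0.0300
  C_21 = −[(-0.15)(0.90) − (-0.10)(-0.05)] = 0.1400
  C_22 = (0.60)(0.90) − (-0.10)(-0.05) = 0.5350
  C_23 = −[(0.60)(-0.05) − (-0.15)(-0.05)] = 0.0375
  C_31 = (-0.15)(-0.05) − (-0.10)(0.55) = 0.0625
  C_32 = −[(0.60)(-0.05) − (-0.10)(-0.05)] = 0.0350
  C_33 = (0.60)(0.55) − (-0.15)(-0.05) = 0.3225
det(I−A) = Σ_j (I−A)_1j·C_1j = (0.60)(0.4925) + (-0.15)(0.0475) + (-0.10)(0.0300) = 0.285375
adj(I−A) = Cᵀ =
  [ 0.4925   0.1400   0.0625]
  [ 0.0475   0.5350   0.0350]
  [ 0.0300   0.0375   0.3225]
(I − A)⁻¹ = adj(I−A) / det(I−A) ≈
  [   1.7258     0.4906     0.2190]
  [   0.1664     1.8747     0.1226]
  [   0.1051     0.1314     1.1301]
The output multiplier for sector j is the column-j sum of the Leontief inverse (I − A)⁻¹ = adj(I−A) / det(I−A).
Column P of adj(I−A): (0.1400, 0.5350, 0.0375); det(I−A) = 0.285375.
m_P = (0.1400 + 0.5350 + 0.0375) / 0.285375 = 0.7125 / 0.285375 ≈ 2.497.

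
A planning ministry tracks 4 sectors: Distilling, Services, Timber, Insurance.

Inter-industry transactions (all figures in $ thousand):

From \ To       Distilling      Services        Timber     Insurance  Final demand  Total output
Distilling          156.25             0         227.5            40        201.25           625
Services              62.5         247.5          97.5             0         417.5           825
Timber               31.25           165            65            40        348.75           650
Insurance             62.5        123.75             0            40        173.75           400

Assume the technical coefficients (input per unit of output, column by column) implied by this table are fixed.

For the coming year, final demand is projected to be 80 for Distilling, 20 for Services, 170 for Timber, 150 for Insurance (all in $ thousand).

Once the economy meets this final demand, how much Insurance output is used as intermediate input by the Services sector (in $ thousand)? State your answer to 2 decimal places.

z_42 = 17.86

Technical coefficients a_ij = z_ij / X_j:
  a_11 = 156.25/625 = 0.25, a_21 = 62.5/625 = 0.10, a_31 = 31.25/625 = 0.05, a_41 = 62.5/625 = 0.10
  a_12 = 0/825 = 0.00, a_22 = 247.5/825 = 0.30, a_32 = 165/825 = 0.20, a_42 = 123.75/825 = 0.15
  a_13 = 227.5/650 = 0.35, a_23 = 97.5/650 = 0.15, a_33 = 65/650 = 0.10, a_43 = 0/650 = 0.00
  a_14 = 40/400 = 0.10, a_24 = 0/400 = 0.00, a_34 = 40/400 = 0.10, a_44 = 40/400 = 0.10
I − A =
  [   0.75     0.00    -0.35    -0.10]
  [  -0.10     0.70    -0.15     0.00]
  [  -0.05    -0.20     0.90    -0.10]
  [  -0.10    -0.15     0.00     0.90]
Compute the cofactors C_ij = (−1)^(i+j)·(3×3 minor ij) of I−A; the adjugate is their transpose:
adj(I−A) = Cᵀ =
  [ 0.537750   0.081750   0.222750   0.084500]
  [ 0.089250   0.579250   0.131250   0.024500]
  [ 0.058000   0.145000   0.464000   0.058000]
  [ 0.074625   0.105625   0.046625   0.430750]
det(I−A) = Σ_j (I−A)_1j·C_1j = (0.75)(0.537750) + (0.00)(0.089250) + (-0.35)(0.058000) + (-0.10)(0.074625) = 0.37555
(I − A)⁻¹ = adj(I−A) / det(I−A) ≈
  [   1.4319     0.2177     0.5931     0.2250]
  [   0.2377     1.5424     0.3495     0.0652]
  [   0.1544     0.3861     1.2355     0.1544]
  [   0.1987     0.2813     0.1242     1.1470]
First solve x = (I − A)⁻¹ d = adj(I−A)·d / det(I−A); in particular x_2 = (0.089250·80 + 0.579250·20 + 0.131250·170 + 0.024500·150) / 0.37555 = 44.7125 / 0.37555 ≈ 119.0587.
Intermediate flow from 4 to 2: z_42 = a_42 · x_2 = 0.15 × 44.7125 / 0.37555 = 6.706875 / 0.37555 ≈ 17.86.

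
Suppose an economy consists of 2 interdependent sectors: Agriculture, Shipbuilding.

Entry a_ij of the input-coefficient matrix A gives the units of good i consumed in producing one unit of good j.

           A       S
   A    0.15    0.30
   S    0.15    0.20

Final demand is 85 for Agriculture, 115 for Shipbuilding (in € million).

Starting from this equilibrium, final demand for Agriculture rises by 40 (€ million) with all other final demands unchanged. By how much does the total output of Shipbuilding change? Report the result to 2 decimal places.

I − A =
  [   0.85    -0.30]
  [  -0.15     0.80]
det(I−A) = (0.85)(0.80) − (-0.30)(-0.15) = 0.6350
adj(I−A) = [[0.80, 0.30], [0.15, 0.85]]
(I − A)⁻¹ = adj(I−A) / det(I−A) ≈
  [   1.2598     0.4724]
  [   0.2362     1.3386]
Δx = (I − A)⁻¹ Δd with Δd having +40 in the Agriculture component and 0 elsewhere.
So Δx_S = L_SA · (+40), where L_SA = adj(I−A)_SA / det(I−A) = 0.15 / 0.6350.
Δx_S = 0.15 × (+40) / 0.6350 = 6.00 / 0.6350 ≈ 9.45.

Δx_S = 9.45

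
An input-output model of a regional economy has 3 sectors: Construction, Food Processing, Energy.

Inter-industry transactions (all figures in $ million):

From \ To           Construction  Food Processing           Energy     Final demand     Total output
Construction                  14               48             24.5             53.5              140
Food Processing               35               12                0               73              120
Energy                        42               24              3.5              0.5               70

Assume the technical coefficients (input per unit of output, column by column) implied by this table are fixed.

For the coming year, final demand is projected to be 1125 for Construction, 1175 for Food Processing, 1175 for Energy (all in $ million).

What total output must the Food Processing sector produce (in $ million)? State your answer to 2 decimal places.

x_2 = 2224.44

Technical coefficients a_ij = z_ij / X_j:
  a_11 = 14/140 = 0.10, a_21 = 35/140 = 0.25, a_31 = 42/140 = 0.30
  a_12 = 48/120 = 0.40, a_22 = 12/120 = 0.10, a_32 = 24/120 = 0.20
  a_13 = 24.5/70 = 0.35, a_23 = 0/70 = 0.00, a_33 = 3.5/70 = 0.05
I − A =
  [   0.90    -0.40    -0.35]
  [  -0.25     0.90     0.00]
  [  -0.30    -0.20     0.95]
Cofactors of I−A, C_ij = (−1)^(i+j)·(minor ij) (rows/columns in the sector order above):
  C_11 = (0.90)(0.95) − (0.00)(-0.20) = 0.8550
  C_12 = −[(-0.25)(0.95) − (0.00)(-0.30)] = 0.2375
  C_13 = (-0.25)(-0.20) − (0.90)(-0.30) = 0.3200
  C_21 = −[(-0.40)(0.95) − (-0.35)(-0.20)] = 0.4500
  C_22 = (0.90)(0.95) − (-0.35)(-0.30) = 0.7500
  C_23 = −[(0.90)(-0.20) − (-0.40)(-0.30)] = 0.3000
  C_31 = (-0.40)(0.00) − (-0.35)(0.90) = 0.3150
  C_32 = −[(0.90)(0.00) − (-0.35)(-0.25)] = 0.0875
  C_33 = (0.90)(0.90) − (-0.40)(-0.25) = 0.7100
det(I−A) = Σ_j (I−A)_1j·C_1j = (0.90)(0.8550) + (-0.40)(0.2375) + (-0.35)(0.3200) = 0.5625
adj(I−A) = Cᵀ =
  [ 0.8550   0.4500   0.3150]
  [ 0.2375   0.7500   0.0875]
  [ 0.3200   0.3000   0.7100]
(I − A)⁻¹ = adj(I−A) / det(I−A) ≈
  [   1.5200     0.8000     0.5600]
  [   0.4222     1.3333     0.1556]
  [   0.5689     0.5333     1.2622]
x = (I − A)⁻¹ d = adj(I−A)·d / det(I−A), with det(I−A) = 0.5625:
  x_1 = (0.8550·1125 + 0.4500·1175 + 0.3150·1175) / 0.5625 = 1860.75 / 0.5625 = 3308.00
  x_2 = (0.2375·1125 + 0.7500·1175 + 0.0875·1175) / 0.5625 = 1251.25 / 0.5625 ≈ 2224.44
  x_3 = (0.3200·1125 + 0.3000·1175 + 0.7100·1175) / 0.5625 = 1546.75 / 0.5625 ≈ 2749.78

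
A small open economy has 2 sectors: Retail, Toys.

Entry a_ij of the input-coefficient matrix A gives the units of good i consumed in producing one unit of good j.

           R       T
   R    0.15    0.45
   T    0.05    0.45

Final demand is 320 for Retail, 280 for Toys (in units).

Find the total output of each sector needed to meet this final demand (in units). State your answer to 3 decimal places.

I − A =
  [   0.85    -0.45]
  [  -0.05     0.55]
det(I−A) = (0.85)(0.55) − (-0.45)(-0.05) = 0.4450
adj(I−A) = [[0.55, 0.45], [0.05, 0.85]]
(I − A)⁻¹ = adj(I−A) / det(I−A) ≈
  [   1.2360     1.0112]
  [   0.1124     1.9101]
x = (I − A)⁻¹ d = adj(I−A)·d / det(I−A), with det(I−A) = 0.4450:
  x_R = (0.55·320 + 0.45·280) / 0.4450 = 302.00 / 0.4450 ≈ 678.652
  x_T = (0.05·320 + 0.85·280) / 0.4450 = 254.00 / 0.4450 ≈ 570.787

x_R = 678.652, x_T = 570.787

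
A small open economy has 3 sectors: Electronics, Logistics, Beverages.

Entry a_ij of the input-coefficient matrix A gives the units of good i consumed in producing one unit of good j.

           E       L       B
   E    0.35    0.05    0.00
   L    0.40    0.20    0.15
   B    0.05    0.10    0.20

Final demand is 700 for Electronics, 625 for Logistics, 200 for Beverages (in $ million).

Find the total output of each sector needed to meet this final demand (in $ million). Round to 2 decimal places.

I − A =
  [   0.65    -0.05     0.00]
  [  -0.40     0.80    -0.15]
  [  -0.05    -0.10     0.80]
Cofactors of I−A, C_ij = (−1)^(i+j)·(minor ij) (rows/columns in the sector order above):
  C_11 = (0.80)(0.80) − (-0.15)(-0.10) = 0.6250
  C_12 = −[(-0.40)(0.80) − (-0.15)(-0.05)] = 0.3275
  C_13 = (-0.40)(-0.10) − (0.80)(-0.05) = 0.0800
  C_21 = −[(-0.05)(0.80) − (0.00)(-0.10)] = 0.0400
  C_22 = (0.65)(0.80) − (0.00)(-0.05) = 0.5200
  C_23 = −[(0.65)(-0.10) − (-0.05)(-0.05)] = 0.0675
  C_31 = (-0.05)(-0.15) − (0.00)(0.80) = 0.0075
  C_32 = −[(0.65)(-0.15) − (0.00)(-0.40)] = 0.0975
  C_33 = (0.65)(0.80) − (-0.05)(-0.40) = 0.5000
det(I−A) = Σ_j (I−A)_1j·C_1j = (0.65)(0.6250) + (-0.05)(0.3275) + (0.00)(0.0800) = 0.389875
adj(I−A) = Cᵀ =
  [ 0.6250   0.0400   0.0075]
  [ 0.3275   0.5200   0.0975]
  [ 0.0800   0.0675   0.5000]
(I − A)⁻¹ = adj(I−A) / det(I−A) ≈
  [   1.6031     0.1026     0.0192]
  [   0.8400     1.3338     0.2501]
  [   0.2052     0.1731     1.2825]
x = (I − A)⁻¹ d = adj(I−A)·d / det(I−A), with det(I−A) = 0.389875:
  x_E = (0.6250·700 + 0.0400·625 + 0.0075·200) / 0.389875 = 464.00 / 0.389875 ≈ 1190.13
  x_L = (0.3275·700 + 0.5200·625 + 0.0975·200) / 0.389875 = 573.75 / 0.389875 ≈ 1471.63
  x_B = (0.0800·700 + 0.0675·625 + 0.5000·200) / 0.389875 = 198.1875 / 0.389875 ≈ 508.34

x_E = 1190.13, x_L = 1471.63, x_B = 508.34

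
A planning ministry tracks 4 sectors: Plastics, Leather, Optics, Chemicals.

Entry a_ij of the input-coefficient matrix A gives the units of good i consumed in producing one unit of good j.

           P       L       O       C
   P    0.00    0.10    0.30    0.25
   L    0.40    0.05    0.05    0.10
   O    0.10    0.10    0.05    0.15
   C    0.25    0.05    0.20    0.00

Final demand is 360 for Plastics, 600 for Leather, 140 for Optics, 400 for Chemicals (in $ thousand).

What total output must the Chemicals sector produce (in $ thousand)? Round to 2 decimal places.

I − A =
  [   1.00    -0.10    -0.30    -0.25]
  [  -0.40     0.95    -0.05    -0.10]
  [  -0.10    -0.10     0.95    -0.15]
  [  -0.25    -0.05    -0.20     1.00]
Compute the cofactors C_ij = (−1)^(i+j)·(3×3 minor ij) of I−A; the adjugate is their transpose:
adj(I−A) = Cᵀ =
  [ 0.861875   0.141125   0.338625   0.280375]
  [ 0.400625   0.814375   0.214375   0.213750]
  [ 0.175625   0.116250   0.838125   0.181250]
  [ 0.270625   0.099250   0.263000   0.818500]
det(I−A) = Σ_j (I−A)_1j·C_1j = (1.00)(0.861875) + (-0.10)(0.400625) + (-0.30)(0.175625) + (-0.25)(0.270625) = 0.70146875
(I − A)⁻¹ = adj(I−A) / det(I−A) ≈
  [   1.2287     0.2012     0.4827     0.3997]
  [   0.5711     1.1610     0.3056     0.3047]
  [   0.2504     0.1657     1.1948     0.2584]
  [   0.3858     0.1415     0.3749     1.1668]
x = (I − A)⁻¹ d = adj(I−A)·d / det(I−A), with det(I−A) = 0.70146875:
  x_P = (0.861875·360 + 0.141125·600 + 0.338625·140 + 0.280375·400) / 0.70146875 = 554.5075 / 0.70146875 ≈ 790.49
  x_L = (0.400625·360 + 0.814375·600 + 0.214375·140 + 0.213750·400) / 0.70146875 = 748.3625 / 0.70146875 ≈ 1066.85
  x_O = (0.175625·360 + 0.116250·600 + 0.838125·140 + 0.181250·400) / 0.70146875 = 322.8125 / 0.70146875 ≈ 460.20
  x_C = (0.270625·360 + 0.099250·600 + 0.263000·140 + 0.818500·400) / 0.70146875 = 521.195 / 0.70146875 ≈ 743.01

x_C = 743.01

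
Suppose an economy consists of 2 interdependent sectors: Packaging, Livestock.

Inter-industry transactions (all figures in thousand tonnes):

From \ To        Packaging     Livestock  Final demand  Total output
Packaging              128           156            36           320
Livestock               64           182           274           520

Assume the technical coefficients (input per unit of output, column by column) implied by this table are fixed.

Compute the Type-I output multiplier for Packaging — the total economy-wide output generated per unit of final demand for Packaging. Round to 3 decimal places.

m_P = 2.576

Technical coefficients a_ij = z_ij / X_j:
  a_PP = 128/320 = 0.40, a_LP = 64/320 = 0.20
  a_PL = 156/520 = 0.30, a_LL = 182/520 = 0.35
I − A =
  [   0.60    -0.30]
  [  -0.20     0.65]
det(I−A) = (0.60)(0.65) − (-0.30)(-0.20) = 0.3300
adj(I−A) = [[0.65, 0.30], [0.20, 0.60]]
(I − A)⁻¹ = adj(I−A) / det(I−A) ≈
  [   1.9697     0.9091]
  [   0.6061     1.8182]
The output multiplier for sector j is the column-j sum of the Leontief inverse (I − A)⁻¹ = adj(I−A) / det(I−A).
Column P of adj(I−A): (0.65, 0.20); det(I−A) = 0.3300.
m_P = (0.65 + 0.20) / 0.3300 = 0.85 / 0.3300 ≈ 2.576.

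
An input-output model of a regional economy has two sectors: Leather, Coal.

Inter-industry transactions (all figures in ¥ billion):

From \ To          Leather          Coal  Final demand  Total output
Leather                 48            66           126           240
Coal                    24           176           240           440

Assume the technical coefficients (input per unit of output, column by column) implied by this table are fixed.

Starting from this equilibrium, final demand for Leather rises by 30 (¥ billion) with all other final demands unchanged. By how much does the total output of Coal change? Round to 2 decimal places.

Technical coefficients a_ij = z_ij / X_j:
  a_LL = 48/240 = 0.20, a_CL = 24/240 = 0.10
  a_LC = 66/440 = 0.15, a_CC = 176/440 = 0.40
I − A =
  [   0.80    -0.15]
  [  -0.10     0.60]
det(I−A) = (0.80)(0.60) − (-0.15)(-0.10) = 0.4650
adj(I−A) = [[0.60, 0.15], [0.10, 0.80]]
(I − A)⁻¹ = adj(I−A) / det(I−A) ≈
  [   1.2903     0.3226]
  [   0.2151     1.7204]
Δx = (I − A)⁻¹ Δd with Δd having +30 in the Leather component and 0 elsewhere.
So Δx_C = L_CL · (+30), where L_CL = adj(I−A)_CL / det(I−A) = 0.10 / 0.4650.
Δx_C = 0.10 × (+30) / 0.4650 = 3.00 / 0.4650 ≈ 6.45.

Δx_C = 6.45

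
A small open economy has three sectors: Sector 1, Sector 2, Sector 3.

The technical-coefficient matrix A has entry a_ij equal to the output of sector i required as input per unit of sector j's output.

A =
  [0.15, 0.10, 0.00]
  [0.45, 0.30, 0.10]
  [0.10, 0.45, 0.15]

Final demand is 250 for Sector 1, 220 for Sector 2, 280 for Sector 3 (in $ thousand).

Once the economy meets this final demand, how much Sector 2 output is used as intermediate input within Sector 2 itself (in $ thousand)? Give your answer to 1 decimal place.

I − A =
  [   0.85    -0.10     0.00]
  [  -0.45     0.70    -0.10]
  [  -0.10    -0.45     0.85]
Cofactors of I−A, C_ij = (−1)^(i+j)·(minor ij) (rows/columns in the sector order above):
  C_11 = (0.70)(0.85) − (-0.10)(-0.45) = 0.5500
  C_12 = −[(-0.45)(0.85) − (-0.10)(-0.10)] = 0.3925
  C_13 = (-0.45)(-0.45) − (0.70)(-0.10) = 0.2725
  C_21 = −[(-0.10)(0.85) − (0.00)(-0.45)] = 0.0850
  C_22 = (0.85)(0.85) − (0.00)(-0.10) = 0.7225
  C_23 = −[(0.85)(-0.45) − (-0.10)(-0.10)] = 0.3925
  C_31 = (-0.10)(-0.10) − (0.00)(0.70) = 0.0100
  C_32 = −[(0.85)(-0.10) − (0.00)(-0.45)] = 0.0850
  C_33 = (0.85)(0.70) − (-0.10)(-0.45) = 0.5500
det(I−A) = Σ_j (I−A)_1j·C_1j = (0.85)(0.5500) + (-0.10)(0.3925) + (0.00)(0.2725) = 0.42825
adj(I−A) = Cᵀ =
  [ 0.5500   0.0850   0.0100]
  [ 0.3925   0.7225   0.0850]
  [ 0.2725   0.3925   0.5500]
(I − A)⁻¹ = adj(I−A) / det(I−A) ≈
  [   1.2843     0.1985     0.0234]
  [   0.9165     1.6871     0.1985]
  [   0.6363     0.9165     1.2843]
First solve x = (I − A)⁻¹ d = adj(I−A)·d / det(I−A); in particular x_2 = (0.3925·250 + 0.7225·220 + 0.0850·280) / 0.42825 = 280.875 / 0.42825 ≈ 655.867.
Intermediate flow from 2 to 2: z_22 = a_22 · x_2 = 0.30 × 280.875 / 0.42825 = 84.2625 / 0.42825 ≈ 196.8.

z_22 = 196.8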